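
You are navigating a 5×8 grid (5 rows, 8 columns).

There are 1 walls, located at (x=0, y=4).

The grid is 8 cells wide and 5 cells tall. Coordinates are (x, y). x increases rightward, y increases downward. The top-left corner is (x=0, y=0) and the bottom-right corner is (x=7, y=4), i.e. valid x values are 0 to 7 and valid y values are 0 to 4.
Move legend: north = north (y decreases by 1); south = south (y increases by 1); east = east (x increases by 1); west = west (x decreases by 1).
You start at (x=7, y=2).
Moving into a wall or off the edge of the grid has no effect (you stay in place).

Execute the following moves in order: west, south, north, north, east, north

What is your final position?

Answer: Final position: (x=7, y=0)

Derivation:
Start: (x=7, y=2)
  west (west): (x=7, y=2) -> (x=6, y=2)
  south (south): (x=6, y=2) -> (x=6, y=3)
  north (north): (x=6, y=3) -> (x=6, y=2)
  north (north): (x=6, y=2) -> (x=6, y=1)
  east (east): (x=6, y=1) -> (x=7, y=1)
  north (north): (x=7, y=1) -> (x=7, y=0)
Final: (x=7, y=0)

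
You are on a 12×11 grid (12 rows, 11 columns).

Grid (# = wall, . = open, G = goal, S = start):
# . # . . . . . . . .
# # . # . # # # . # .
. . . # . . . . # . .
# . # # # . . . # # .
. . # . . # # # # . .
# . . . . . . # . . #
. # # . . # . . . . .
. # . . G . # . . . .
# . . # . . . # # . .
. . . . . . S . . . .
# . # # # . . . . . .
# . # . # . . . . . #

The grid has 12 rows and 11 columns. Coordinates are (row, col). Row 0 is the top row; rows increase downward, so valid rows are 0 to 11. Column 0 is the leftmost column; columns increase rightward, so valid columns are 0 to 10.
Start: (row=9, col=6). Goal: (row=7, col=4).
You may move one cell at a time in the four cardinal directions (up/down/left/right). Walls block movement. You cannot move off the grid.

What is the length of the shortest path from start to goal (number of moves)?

Answer: Shortest path length: 4

Derivation:
BFS from (row=9, col=6) until reaching (row=7, col=4):
  Distance 0: (row=9, col=6)
  Distance 1: (row=8, col=6), (row=9, col=5), (row=9, col=7), (row=10, col=6)
  Distance 2: (row=8, col=5), (row=9, col=4), (row=9, col=8), (row=10, col=5), (row=10, col=7), (row=11, col=6)
  Distance 3: (row=7, col=5), (row=8, col=4), (row=9, col=3), (row=9, col=9), (row=10, col=8), (row=11, col=5), (row=11, col=7)
  Distance 4: (row=7, col=4), (row=8, col=9), (row=9, col=2), (row=9, col=10), (row=10, col=9), (row=11, col=8)  <- goal reached here
One shortest path (4 moves): (row=9, col=6) -> (row=9, col=5) -> (row=9, col=4) -> (row=8, col=4) -> (row=7, col=4)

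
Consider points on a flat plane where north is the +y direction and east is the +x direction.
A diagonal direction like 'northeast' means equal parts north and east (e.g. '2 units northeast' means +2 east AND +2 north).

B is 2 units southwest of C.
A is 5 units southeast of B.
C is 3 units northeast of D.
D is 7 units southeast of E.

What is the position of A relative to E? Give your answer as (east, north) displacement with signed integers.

Place E at the origin (east=0, north=0).
  D is 7 units southeast of E: delta (east=+7, north=-7); D at (east=7, north=-7).
  C is 3 units northeast of D: delta (east=+3, north=+3); C at (east=10, north=-4).
  B is 2 units southwest of C: delta (east=-2, north=-2); B at (east=8, north=-6).
  A is 5 units southeast of B: delta (east=+5, north=-5); A at (east=13, north=-11).
Therefore A relative to E: (east=13, north=-11).

Answer: A is at (east=13, north=-11) relative to E.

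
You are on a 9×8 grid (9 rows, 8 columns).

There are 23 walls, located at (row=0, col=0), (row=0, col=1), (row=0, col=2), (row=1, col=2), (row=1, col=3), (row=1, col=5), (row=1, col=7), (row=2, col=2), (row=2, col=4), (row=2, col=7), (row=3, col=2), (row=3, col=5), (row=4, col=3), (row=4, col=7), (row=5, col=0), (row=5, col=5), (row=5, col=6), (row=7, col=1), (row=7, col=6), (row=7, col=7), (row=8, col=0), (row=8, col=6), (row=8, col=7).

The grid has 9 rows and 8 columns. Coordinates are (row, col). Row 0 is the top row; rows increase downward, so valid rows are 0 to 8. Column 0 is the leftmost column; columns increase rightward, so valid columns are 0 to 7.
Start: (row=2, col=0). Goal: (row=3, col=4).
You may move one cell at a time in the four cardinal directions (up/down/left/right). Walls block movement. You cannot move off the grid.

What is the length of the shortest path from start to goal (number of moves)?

Answer: Shortest path length: 9

Derivation:
BFS from (row=2, col=0) until reaching (row=3, col=4):
  Distance 0: (row=2, col=0)
  Distance 1: (row=1, col=0), (row=2, col=1), (row=3, col=0)
  Distance 2: (row=1, col=1), (row=3, col=1), (row=4, col=0)
  Distance 3: (row=4, col=1)
  Distance 4: (row=4, col=2), (row=5, col=1)
  Distance 5: (row=5, col=2), (row=6, col=1)
  Distance 6: (row=5, col=3), (row=6, col=0), (row=6, col=2)
  Distance 7: (row=5, col=4), (row=6, col=3), (row=7, col=0), (row=7, col=2)
  Distance 8: (row=4, col=4), (row=6, col=4), (row=7, col=3), (row=8, col=2)
  Distance 9: (row=3, col=4), (row=4, col=5), (row=6, col=5), (row=7, col=4), (row=8, col=1), (row=8, col=3)  <- goal reached here
One shortest path (9 moves): (row=2, col=0) -> (row=2, col=1) -> (row=3, col=1) -> (row=4, col=1) -> (row=4, col=2) -> (row=5, col=2) -> (row=5, col=3) -> (row=5, col=4) -> (row=4, col=4) -> (row=3, col=4)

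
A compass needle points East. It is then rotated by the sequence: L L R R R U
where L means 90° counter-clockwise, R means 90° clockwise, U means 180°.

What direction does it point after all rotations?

Start: East
  L (left (90° counter-clockwise)) -> North
  L (left (90° counter-clockwise)) -> West
  R (right (90° clockwise)) -> North
  R (right (90° clockwise)) -> East
  R (right (90° clockwise)) -> South
  U (U-turn (180°)) -> North
Final: North

Answer: Final heading: North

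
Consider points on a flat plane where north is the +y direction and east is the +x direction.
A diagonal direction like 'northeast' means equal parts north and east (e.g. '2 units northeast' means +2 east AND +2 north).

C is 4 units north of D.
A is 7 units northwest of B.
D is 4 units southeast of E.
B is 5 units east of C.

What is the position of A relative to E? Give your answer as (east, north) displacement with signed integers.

Place E at the origin (east=0, north=0).
  D is 4 units southeast of E: delta (east=+4, north=-4); D at (east=4, north=-4).
  C is 4 units north of D: delta (east=+0, north=+4); C at (east=4, north=0).
  B is 5 units east of C: delta (east=+5, north=+0); B at (east=9, north=0).
  A is 7 units northwest of B: delta (east=-7, north=+7); A at (east=2, north=7).
Therefore A relative to E: (east=2, north=7).

Answer: A is at (east=2, north=7) relative to E.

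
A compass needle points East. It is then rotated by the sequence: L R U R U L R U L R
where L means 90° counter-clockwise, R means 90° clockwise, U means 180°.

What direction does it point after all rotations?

Start: East
  L (left (90° counter-clockwise)) -> North
  R (right (90° clockwise)) -> East
  U (U-turn (180°)) -> West
  R (right (90° clockwise)) -> North
  U (U-turn (180°)) -> South
  L (left (90° counter-clockwise)) -> East
  R (right (90° clockwise)) -> South
  U (U-turn (180°)) -> North
  L (left (90° counter-clockwise)) -> West
  R (right (90° clockwise)) -> North
Final: North

Answer: Final heading: North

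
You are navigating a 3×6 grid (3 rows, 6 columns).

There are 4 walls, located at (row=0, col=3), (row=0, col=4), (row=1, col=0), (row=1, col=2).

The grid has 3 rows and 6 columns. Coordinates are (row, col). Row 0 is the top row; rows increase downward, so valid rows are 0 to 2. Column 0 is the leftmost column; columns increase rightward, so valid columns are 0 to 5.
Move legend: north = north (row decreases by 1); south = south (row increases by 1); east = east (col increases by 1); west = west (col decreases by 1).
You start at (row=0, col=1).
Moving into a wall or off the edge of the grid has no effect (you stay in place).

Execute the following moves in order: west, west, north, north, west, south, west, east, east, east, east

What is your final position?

Start: (row=0, col=1)
  west (west): (row=0, col=1) -> (row=0, col=0)
  west (west): blocked, stay at (row=0, col=0)
  north (north): blocked, stay at (row=0, col=0)
  north (north): blocked, stay at (row=0, col=0)
  west (west): blocked, stay at (row=0, col=0)
  south (south): blocked, stay at (row=0, col=0)
  west (west): blocked, stay at (row=0, col=0)
  east (east): (row=0, col=0) -> (row=0, col=1)
  east (east): (row=0, col=1) -> (row=0, col=2)
  east (east): blocked, stay at (row=0, col=2)
  east (east): blocked, stay at (row=0, col=2)
Final: (row=0, col=2)

Answer: Final position: (row=0, col=2)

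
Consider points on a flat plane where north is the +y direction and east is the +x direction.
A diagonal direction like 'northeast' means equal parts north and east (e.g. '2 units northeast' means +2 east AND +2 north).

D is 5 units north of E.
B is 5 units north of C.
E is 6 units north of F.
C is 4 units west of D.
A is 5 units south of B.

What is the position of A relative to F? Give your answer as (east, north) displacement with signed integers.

Place F at the origin (east=0, north=0).
  E is 6 units north of F: delta (east=+0, north=+6); E at (east=0, north=6).
  D is 5 units north of E: delta (east=+0, north=+5); D at (east=0, north=11).
  C is 4 units west of D: delta (east=-4, north=+0); C at (east=-4, north=11).
  B is 5 units north of C: delta (east=+0, north=+5); B at (east=-4, north=16).
  A is 5 units south of B: delta (east=+0, north=-5); A at (east=-4, north=11).
Therefore A relative to F: (east=-4, north=11).

Answer: A is at (east=-4, north=11) relative to F.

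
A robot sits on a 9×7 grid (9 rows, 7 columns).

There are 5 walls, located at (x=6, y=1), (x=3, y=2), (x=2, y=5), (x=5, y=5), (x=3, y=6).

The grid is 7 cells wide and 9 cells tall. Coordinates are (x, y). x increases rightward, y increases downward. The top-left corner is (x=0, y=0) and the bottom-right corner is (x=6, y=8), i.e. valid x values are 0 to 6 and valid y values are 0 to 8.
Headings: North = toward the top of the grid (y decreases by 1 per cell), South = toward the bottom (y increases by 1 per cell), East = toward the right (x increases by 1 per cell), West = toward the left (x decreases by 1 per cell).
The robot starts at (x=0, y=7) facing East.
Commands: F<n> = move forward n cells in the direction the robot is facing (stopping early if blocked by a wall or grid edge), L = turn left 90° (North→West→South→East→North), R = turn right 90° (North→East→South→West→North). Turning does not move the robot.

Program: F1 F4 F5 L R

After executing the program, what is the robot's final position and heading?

Answer: Final position: (x=6, y=7), facing East

Derivation:
Start: (x=0, y=7), facing East
  F1: move forward 1, now at (x=1, y=7)
  F4: move forward 4, now at (x=5, y=7)
  F5: move forward 1/5 (blocked), now at (x=6, y=7)
  L: turn left, now facing North
  R: turn right, now facing East
Final: (x=6, y=7), facing East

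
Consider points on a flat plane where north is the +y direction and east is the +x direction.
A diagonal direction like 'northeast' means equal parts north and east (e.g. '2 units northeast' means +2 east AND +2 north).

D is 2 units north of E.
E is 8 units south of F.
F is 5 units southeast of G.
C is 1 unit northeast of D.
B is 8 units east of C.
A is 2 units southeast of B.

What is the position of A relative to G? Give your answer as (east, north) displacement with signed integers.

Place G at the origin (east=0, north=0).
  F is 5 units southeast of G: delta (east=+5, north=-5); F at (east=5, north=-5).
  E is 8 units south of F: delta (east=+0, north=-8); E at (east=5, north=-13).
  D is 2 units north of E: delta (east=+0, north=+2); D at (east=5, north=-11).
  C is 1 unit northeast of D: delta (east=+1, north=+1); C at (east=6, north=-10).
  B is 8 units east of C: delta (east=+8, north=+0); B at (east=14, north=-10).
  A is 2 units southeast of B: delta (east=+2, north=-2); A at (east=16, north=-12).
Therefore A relative to G: (east=16, north=-12).

Answer: A is at (east=16, north=-12) relative to G.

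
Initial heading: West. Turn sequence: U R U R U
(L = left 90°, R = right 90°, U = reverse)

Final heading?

Answer: Final heading: West

Derivation:
Start: West
  U (U-turn (180°)) -> East
  R (right (90° clockwise)) -> South
  U (U-turn (180°)) -> North
  R (right (90° clockwise)) -> East
  U (U-turn (180°)) -> West
Final: West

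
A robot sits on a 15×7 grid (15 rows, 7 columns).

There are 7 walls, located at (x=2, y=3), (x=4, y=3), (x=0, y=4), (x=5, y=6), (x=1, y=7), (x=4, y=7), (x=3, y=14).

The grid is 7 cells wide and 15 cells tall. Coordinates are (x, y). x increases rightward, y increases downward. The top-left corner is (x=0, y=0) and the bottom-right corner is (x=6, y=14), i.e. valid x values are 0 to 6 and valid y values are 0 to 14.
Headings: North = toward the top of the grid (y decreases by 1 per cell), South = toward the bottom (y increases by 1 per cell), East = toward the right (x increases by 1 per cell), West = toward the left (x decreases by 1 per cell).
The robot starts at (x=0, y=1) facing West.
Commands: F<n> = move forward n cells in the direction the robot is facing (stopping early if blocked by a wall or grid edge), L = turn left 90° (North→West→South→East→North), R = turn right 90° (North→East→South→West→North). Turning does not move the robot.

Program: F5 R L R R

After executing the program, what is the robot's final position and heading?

Answer: Final position: (x=0, y=1), facing East

Derivation:
Start: (x=0, y=1), facing West
  F5: move forward 0/5 (blocked), now at (x=0, y=1)
  R: turn right, now facing North
  L: turn left, now facing West
  R: turn right, now facing North
  R: turn right, now facing East
Final: (x=0, y=1), facing East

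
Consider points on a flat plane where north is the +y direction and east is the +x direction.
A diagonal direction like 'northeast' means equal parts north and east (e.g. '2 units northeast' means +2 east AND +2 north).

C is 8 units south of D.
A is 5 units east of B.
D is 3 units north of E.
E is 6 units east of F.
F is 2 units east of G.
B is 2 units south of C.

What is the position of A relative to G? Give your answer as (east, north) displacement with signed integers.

Place G at the origin (east=0, north=0).
  F is 2 units east of G: delta (east=+2, north=+0); F at (east=2, north=0).
  E is 6 units east of F: delta (east=+6, north=+0); E at (east=8, north=0).
  D is 3 units north of E: delta (east=+0, north=+3); D at (east=8, north=3).
  C is 8 units south of D: delta (east=+0, north=-8); C at (east=8, north=-5).
  B is 2 units south of C: delta (east=+0, north=-2); B at (east=8, north=-7).
  A is 5 units east of B: delta (east=+5, north=+0); A at (east=13, north=-7).
Therefore A relative to G: (east=13, north=-7).

Answer: A is at (east=13, north=-7) relative to G.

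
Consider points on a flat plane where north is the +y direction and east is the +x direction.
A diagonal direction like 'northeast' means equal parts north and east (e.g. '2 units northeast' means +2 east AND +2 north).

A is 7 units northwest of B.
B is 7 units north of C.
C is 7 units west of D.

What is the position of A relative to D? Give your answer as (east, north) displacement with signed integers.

Place D at the origin (east=0, north=0).
  C is 7 units west of D: delta (east=-7, north=+0); C at (east=-7, north=0).
  B is 7 units north of C: delta (east=+0, north=+7); B at (east=-7, north=7).
  A is 7 units northwest of B: delta (east=-7, north=+7); A at (east=-14, north=14).
Therefore A relative to D: (east=-14, north=14).

Answer: A is at (east=-14, north=14) relative to D.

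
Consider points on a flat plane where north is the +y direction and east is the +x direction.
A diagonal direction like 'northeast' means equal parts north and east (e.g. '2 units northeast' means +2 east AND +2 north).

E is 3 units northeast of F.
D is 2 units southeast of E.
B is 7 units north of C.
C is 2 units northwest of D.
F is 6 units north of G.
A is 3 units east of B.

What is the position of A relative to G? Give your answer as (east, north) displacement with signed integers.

Answer: A is at (east=6, north=16) relative to G.

Derivation:
Place G at the origin (east=0, north=0).
  F is 6 units north of G: delta (east=+0, north=+6); F at (east=0, north=6).
  E is 3 units northeast of F: delta (east=+3, north=+3); E at (east=3, north=9).
  D is 2 units southeast of E: delta (east=+2, north=-2); D at (east=5, north=7).
  C is 2 units northwest of D: delta (east=-2, north=+2); C at (east=3, north=9).
  B is 7 units north of C: delta (east=+0, north=+7); B at (east=3, north=16).
  A is 3 units east of B: delta (east=+3, north=+0); A at (east=6, north=16).
Therefore A relative to G: (east=6, north=16).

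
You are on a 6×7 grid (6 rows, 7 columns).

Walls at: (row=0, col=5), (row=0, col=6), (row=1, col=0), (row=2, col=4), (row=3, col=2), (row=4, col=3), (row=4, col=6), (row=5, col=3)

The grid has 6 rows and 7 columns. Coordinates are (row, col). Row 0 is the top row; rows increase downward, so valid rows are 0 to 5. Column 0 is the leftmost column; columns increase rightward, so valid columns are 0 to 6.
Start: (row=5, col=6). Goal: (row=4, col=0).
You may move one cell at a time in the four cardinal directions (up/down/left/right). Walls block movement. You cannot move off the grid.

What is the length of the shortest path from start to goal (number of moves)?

Answer: Shortest path length: 11

Derivation:
BFS from (row=5, col=6) until reaching (row=4, col=0):
  Distance 0: (row=5, col=6)
  Distance 1: (row=5, col=5)
  Distance 2: (row=4, col=5), (row=5, col=4)
  Distance 3: (row=3, col=5), (row=4, col=4)
  Distance 4: (row=2, col=5), (row=3, col=4), (row=3, col=6)
  Distance 5: (row=1, col=5), (row=2, col=6), (row=3, col=3)
  Distance 6: (row=1, col=4), (row=1, col=6), (row=2, col=3)
  Distance 7: (row=0, col=4), (row=1, col=3), (row=2, col=2)
  Distance 8: (row=0, col=3), (row=1, col=2), (row=2, col=1)
  Distance 9: (row=0, col=2), (row=1, col=1), (row=2, col=0), (row=3, col=1)
  Distance 10: (row=0, col=1), (row=3, col=0), (row=4, col=1)
  Distance 11: (row=0, col=0), (row=4, col=0), (row=4, col=2), (row=5, col=1)  <- goal reached here
One shortest path (11 moves): (row=5, col=6) -> (row=5, col=5) -> (row=5, col=4) -> (row=4, col=4) -> (row=3, col=4) -> (row=3, col=3) -> (row=2, col=3) -> (row=2, col=2) -> (row=2, col=1) -> (row=2, col=0) -> (row=3, col=0) -> (row=4, col=0)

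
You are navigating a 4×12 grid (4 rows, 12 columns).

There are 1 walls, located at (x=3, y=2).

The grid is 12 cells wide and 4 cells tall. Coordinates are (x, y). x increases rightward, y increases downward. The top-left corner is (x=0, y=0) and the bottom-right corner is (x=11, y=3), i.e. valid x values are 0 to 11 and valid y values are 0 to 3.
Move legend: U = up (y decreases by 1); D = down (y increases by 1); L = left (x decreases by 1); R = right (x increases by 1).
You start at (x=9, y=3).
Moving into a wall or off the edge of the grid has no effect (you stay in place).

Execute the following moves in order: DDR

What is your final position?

Answer: Final position: (x=10, y=3)

Derivation:
Start: (x=9, y=3)
  D (down): blocked, stay at (x=9, y=3)
  D (down): blocked, stay at (x=9, y=3)
  R (right): (x=9, y=3) -> (x=10, y=3)
Final: (x=10, y=3)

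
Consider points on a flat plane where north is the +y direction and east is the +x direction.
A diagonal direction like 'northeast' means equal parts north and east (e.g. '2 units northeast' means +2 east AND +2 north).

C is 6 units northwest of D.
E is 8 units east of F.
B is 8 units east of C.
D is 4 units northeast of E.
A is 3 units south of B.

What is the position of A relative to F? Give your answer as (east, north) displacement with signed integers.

Answer: A is at (east=14, north=7) relative to F.

Derivation:
Place F at the origin (east=0, north=0).
  E is 8 units east of F: delta (east=+8, north=+0); E at (east=8, north=0).
  D is 4 units northeast of E: delta (east=+4, north=+4); D at (east=12, north=4).
  C is 6 units northwest of D: delta (east=-6, north=+6); C at (east=6, north=10).
  B is 8 units east of C: delta (east=+8, north=+0); B at (east=14, north=10).
  A is 3 units south of B: delta (east=+0, north=-3); A at (east=14, north=7).
Therefore A relative to F: (east=14, north=7).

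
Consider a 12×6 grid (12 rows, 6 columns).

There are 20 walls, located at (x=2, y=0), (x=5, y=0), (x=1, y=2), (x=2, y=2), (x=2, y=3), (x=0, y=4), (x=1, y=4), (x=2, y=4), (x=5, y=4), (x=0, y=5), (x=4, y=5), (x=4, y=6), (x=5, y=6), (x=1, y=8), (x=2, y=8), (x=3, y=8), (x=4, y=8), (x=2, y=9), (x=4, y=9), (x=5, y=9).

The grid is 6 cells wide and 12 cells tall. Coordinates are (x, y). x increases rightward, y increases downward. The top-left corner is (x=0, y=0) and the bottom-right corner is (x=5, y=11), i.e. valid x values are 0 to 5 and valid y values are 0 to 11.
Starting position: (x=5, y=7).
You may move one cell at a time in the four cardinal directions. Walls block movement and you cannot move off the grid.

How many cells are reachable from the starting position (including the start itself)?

BFS flood-fill from (x=5, y=7):
  Distance 0: (x=5, y=7)
  Distance 1: (x=4, y=7), (x=5, y=8)
  Distance 2: (x=3, y=7)
  Distance 3: (x=3, y=6), (x=2, y=7)
  Distance 4: (x=3, y=5), (x=2, y=6), (x=1, y=7)
  Distance 5: (x=3, y=4), (x=2, y=5), (x=1, y=6), (x=0, y=7)
  Distance 6: (x=3, y=3), (x=4, y=4), (x=1, y=5), (x=0, y=6), (x=0, y=8)
  Distance 7: (x=3, y=2), (x=4, y=3), (x=0, y=9)
  Distance 8: (x=3, y=1), (x=4, y=2), (x=5, y=3), (x=1, y=9), (x=0, y=10)
  Distance 9: (x=3, y=0), (x=2, y=1), (x=4, y=1), (x=5, y=2), (x=1, y=10), (x=0, y=11)
  Distance 10: (x=4, y=0), (x=1, y=1), (x=5, y=1), (x=2, y=10), (x=1, y=11)
  Distance 11: (x=1, y=0), (x=0, y=1), (x=3, y=10), (x=2, y=11)
  Distance 12: (x=0, y=0), (x=0, y=2), (x=3, y=9), (x=4, y=10), (x=3, y=11)
  Distance 13: (x=0, y=3), (x=5, y=10), (x=4, y=11)
  Distance 14: (x=1, y=3), (x=5, y=11)
Total reachable: 51 (grid has 52 open cells total)

Answer: Reachable cells: 51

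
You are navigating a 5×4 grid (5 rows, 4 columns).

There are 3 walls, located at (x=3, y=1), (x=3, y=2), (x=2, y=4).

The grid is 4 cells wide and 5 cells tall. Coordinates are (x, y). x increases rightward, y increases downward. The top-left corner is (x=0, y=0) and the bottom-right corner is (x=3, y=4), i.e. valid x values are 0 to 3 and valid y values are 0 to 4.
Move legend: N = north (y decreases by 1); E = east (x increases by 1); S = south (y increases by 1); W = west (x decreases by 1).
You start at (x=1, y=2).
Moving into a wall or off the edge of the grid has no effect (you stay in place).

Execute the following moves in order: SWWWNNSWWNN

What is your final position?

Answer: Final position: (x=0, y=0)

Derivation:
Start: (x=1, y=2)
  S (south): (x=1, y=2) -> (x=1, y=3)
  W (west): (x=1, y=3) -> (x=0, y=3)
  W (west): blocked, stay at (x=0, y=3)
  W (west): blocked, stay at (x=0, y=3)
  N (north): (x=0, y=3) -> (x=0, y=2)
  N (north): (x=0, y=2) -> (x=0, y=1)
  S (south): (x=0, y=1) -> (x=0, y=2)
  W (west): blocked, stay at (x=0, y=2)
  W (west): blocked, stay at (x=0, y=2)
  N (north): (x=0, y=2) -> (x=0, y=1)
  N (north): (x=0, y=1) -> (x=0, y=0)
Final: (x=0, y=0)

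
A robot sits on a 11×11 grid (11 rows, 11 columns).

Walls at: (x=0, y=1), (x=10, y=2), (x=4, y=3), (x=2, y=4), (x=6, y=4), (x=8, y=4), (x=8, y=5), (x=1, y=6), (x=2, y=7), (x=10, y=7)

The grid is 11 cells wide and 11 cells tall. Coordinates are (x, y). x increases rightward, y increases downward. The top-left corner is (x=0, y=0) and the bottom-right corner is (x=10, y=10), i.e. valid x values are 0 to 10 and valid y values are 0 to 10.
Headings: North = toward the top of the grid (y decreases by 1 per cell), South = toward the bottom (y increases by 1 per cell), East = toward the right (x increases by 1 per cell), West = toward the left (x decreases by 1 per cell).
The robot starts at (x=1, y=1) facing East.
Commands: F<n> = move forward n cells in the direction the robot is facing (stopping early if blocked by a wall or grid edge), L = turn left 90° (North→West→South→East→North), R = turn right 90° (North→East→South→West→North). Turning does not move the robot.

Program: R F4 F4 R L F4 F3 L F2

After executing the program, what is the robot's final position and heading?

Answer: Final position: (x=3, y=5), facing East

Derivation:
Start: (x=1, y=1), facing East
  R: turn right, now facing South
  F4: move forward 4, now at (x=1, y=5)
  F4: move forward 0/4 (blocked), now at (x=1, y=5)
  R: turn right, now facing West
  L: turn left, now facing South
  F4: move forward 0/4 (blocked), now at (x=1, y=5)
  F3: move forward 0/3 (blocked), now at (x=1, y=5)
  L: turn left, now facing East
  F2: move forward 2, now at (x=3, y=5)
Final: (x=3, y=5), facing East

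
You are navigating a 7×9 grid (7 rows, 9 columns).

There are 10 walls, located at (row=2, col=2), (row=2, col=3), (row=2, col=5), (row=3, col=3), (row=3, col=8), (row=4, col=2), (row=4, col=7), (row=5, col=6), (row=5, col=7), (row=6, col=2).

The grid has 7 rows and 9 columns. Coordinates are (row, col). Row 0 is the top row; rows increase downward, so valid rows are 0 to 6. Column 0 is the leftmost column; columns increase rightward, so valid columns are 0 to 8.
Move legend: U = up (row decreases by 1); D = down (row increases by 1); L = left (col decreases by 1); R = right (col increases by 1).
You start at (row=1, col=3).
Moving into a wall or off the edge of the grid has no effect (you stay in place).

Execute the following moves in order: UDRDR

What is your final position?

Start: (row=1, col=3)
  U (up): (row=1, col=3) -> (row=0, col=3)
  D (down): (row=0, col=3) -> (row=1, col=3)
  R (right): (row=1, col=3) -> (row=1, col=4)
  D (down): (row=1, col=4) -> (row=2, col=4)
  R (right): blocked, stay at (row=2, col=4)
Final: (row=2, col=4)

Answer: Final position: (row=2, col=4)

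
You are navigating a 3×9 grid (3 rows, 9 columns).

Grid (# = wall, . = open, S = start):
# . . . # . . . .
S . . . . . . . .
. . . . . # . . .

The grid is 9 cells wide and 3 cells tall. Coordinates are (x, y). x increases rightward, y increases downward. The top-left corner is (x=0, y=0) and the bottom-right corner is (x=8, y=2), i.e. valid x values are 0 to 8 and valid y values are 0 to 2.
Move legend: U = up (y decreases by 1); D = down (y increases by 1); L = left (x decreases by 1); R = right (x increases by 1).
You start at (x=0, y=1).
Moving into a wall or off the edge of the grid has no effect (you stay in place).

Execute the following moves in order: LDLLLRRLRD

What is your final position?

Start: (x=0, y=1)
  L (left): blocked, stay at (x=0, y=1)
  D (down): (x=0, y=1) -> (x=0, y=2)
  [×3]L (left): blocked, stay at (x=0, y=2)
  R (right): (x=0, y=2) -> (x=1, y=2)
  R (right): (x=1, y=2) -> (x=2, y=2)
  L (left): (x=2, y=2) -> (x=1, y=2)
  R (right): (x=1, y=2) -> (x=2, y=2)
  D (down): blocked, stay at (x=2, y=2)
Final: (x=2, y=2)

Answer: Final position: (x=2, y=2)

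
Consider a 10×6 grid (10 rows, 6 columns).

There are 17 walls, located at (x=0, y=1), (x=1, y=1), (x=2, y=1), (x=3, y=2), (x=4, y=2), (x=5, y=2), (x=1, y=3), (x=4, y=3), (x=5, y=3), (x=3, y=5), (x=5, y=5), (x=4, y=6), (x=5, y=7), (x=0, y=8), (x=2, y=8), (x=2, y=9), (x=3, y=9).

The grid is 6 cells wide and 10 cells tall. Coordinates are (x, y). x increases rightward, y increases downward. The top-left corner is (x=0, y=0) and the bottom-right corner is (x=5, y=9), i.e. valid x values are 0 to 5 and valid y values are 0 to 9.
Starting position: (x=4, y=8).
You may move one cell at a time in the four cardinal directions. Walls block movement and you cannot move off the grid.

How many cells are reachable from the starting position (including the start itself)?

BFS flood-fill from (x=4, y=8):
  Distance 0: (x=4, y=8)
  Distance 1: (x=4, y=7), (x=3, y=8), (x=5, y=8), (x=4, y=9)
  Distance 2: (x=3, y=7), (x=5, y=9)
  Distance 3: (x=3, y=6), (x=2, y=7)
  Distance 4: (x=2, y=6), (x=1, y=7)
  Distance 5: (x=2, y=5), (x=1, y=6), (x=0, y=7), (x=1, y=8)
  Distance 6: (x=2, y=4), (x=1, y=5), (x=0, y=6), (x=1, y=9)
  Distance 7: (x=2, y=3), (x=1, y=4), (x=3, y=4), (x=0, y=5), (x=0, y=9)
  Distance 8: (x=2, y=2), (x=3, y=3), (x=0, y=4), (x=4, y=4)
  Distance 9: (x=1, y=2), (x=0, y=3), (x=5, y=4), (x=4, y=5)
  Distance 10: (x=0, y=2)
Total reachable: 33 (grid has 43 open cells total)

Answer: Reachable cells: 33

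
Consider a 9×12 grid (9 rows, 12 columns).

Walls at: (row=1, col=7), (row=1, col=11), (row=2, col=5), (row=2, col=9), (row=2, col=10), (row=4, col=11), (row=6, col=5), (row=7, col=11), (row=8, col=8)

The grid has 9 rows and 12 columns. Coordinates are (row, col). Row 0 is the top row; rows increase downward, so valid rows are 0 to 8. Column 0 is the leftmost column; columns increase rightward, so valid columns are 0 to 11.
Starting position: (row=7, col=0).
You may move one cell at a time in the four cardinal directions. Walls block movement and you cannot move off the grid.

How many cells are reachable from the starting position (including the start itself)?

Answer: Reachable cells: 99

Derivation:
BFS flood-fill from (row=7, col=0):
  Distance 0: (row=7, col=0)
  Distance 1: (row=6, col=0), (row=7, col=1), (row=8, col=0)
  Distance 2: (row=5, col=0), (row=6, col=1), (row=7, col=2), (row=8, col=1)
  Distance 3: (row=4, col=0), (row=5, col=1), (row=6, col=2), (row=7, col=3), (row=8, col=2)
  Distance 4: (row=3, col=0), (row=4, col=1), (row=5, col=2), (row=6, col=3), (row=7, col=4), (row=8, col=3)
  Distance 5: (row=2, col=0), (row=3, col=1), (row=4, col=2), (row=5, col=3), (row=6, col=4), (row=7, col=5), (row=8, col=4)
  Distance 6: (row=1, col=0), (row=2, col=1), (row=3, col=2), (row=4, col=3), (row=5, col=4), (row=7, col=6), (row=8, col=5)
  Distance 7: (row=0, col=0), (row=1, col=1), (row=2, col=2), (row=3, col=3), (row=4, col=4), (row=5, col=5), (row=6, col=6), (row=7, col=7), (row=8, col=6)
  Distance 8: (row=0, col=1), (row=1, col=2), (row=2, col=3), (row=3, col=4), (row=4, col=5), (row=5, col=6), (row=6, col=7), (row=7, col=8), (row=8, col=7)
  Distance 9: (row=0, col=2), (row=1, col=3), (row=2, col=4), (row=3, col=5), (row=4, col=6), (row=5, col=7), (row=6, col=8), (row=7, col=9)
  Distance 10: (row=0, col=3), (row=1, col=4), (row=3, col=6), (row=4, col=7), (row=5, col=8), (row=6, col=9), (row=7, col=10), (row=8, col=9)
  Distance 11: (row=0, col=4), (row=1, col=5), (row=2, col=6), (row=3, col=7), (row=4, col=8), (row=5, col=9), (row=6, col=10), (row=8, col=10)
  Distance 12: (row=0, col=5), (row=1, col=6), (row=2, col=7), (row=3, col=8), (row=4, col=9), (row=5, col=10), (row=6, col=11), (row=8, col=11)
  Distance 13: (row=0, col=6), (row=2, col=8), (row=3, col=9), (row=4, col=10), (row=5, col=11)
  Distance 14: (row=0, col=7), (row=1, col=8), (row=3, col=10)
  Distance 15: (row=0, col=8), (row=1, col=9), (row=3, col=11)
  Distance 16: (row=0, col=9), (row=1, col=10), (row=2, col=11)
  Distance 17: (row=0, col=10)
  Distance 18: (row=0, col=11)
Total reachable: 99 (grid has 99 open cells total)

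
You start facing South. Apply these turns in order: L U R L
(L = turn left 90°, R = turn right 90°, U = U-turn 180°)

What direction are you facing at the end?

Answer: Final heading: West

Derivation:
Start: South
  L (left (90° counter-clockwise)) -> East
  U (U-turn (180°)) -> West
  R (right (90° clockwise)) -> North
  L (left (90° counter-clockwise)) -> West
Final: West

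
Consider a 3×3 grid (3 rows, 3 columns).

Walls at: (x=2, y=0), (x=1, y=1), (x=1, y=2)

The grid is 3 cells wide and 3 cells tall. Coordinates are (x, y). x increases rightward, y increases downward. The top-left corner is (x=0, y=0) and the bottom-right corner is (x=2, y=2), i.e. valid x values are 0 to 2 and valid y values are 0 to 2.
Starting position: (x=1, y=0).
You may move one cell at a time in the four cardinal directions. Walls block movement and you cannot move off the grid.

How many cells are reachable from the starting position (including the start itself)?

BFS flood-fill from (x=1, y=0):
  Distance 0: (x=1, y=0)
  Distance 1: (x=0, y=0)
  Distance 2: (x=0, y=1)
  Distance 3: (x=0, y=2)
Total reachable: 4 (grid has 6 open cells total)

Answer: Reachable cells: 4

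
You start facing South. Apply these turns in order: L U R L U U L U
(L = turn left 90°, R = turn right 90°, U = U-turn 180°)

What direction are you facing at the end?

Answer: Final heading: North

Derivation:
Start: South
  L (left (90° counter-clockwise)) -> East
  U (U-turn (180°)) -> West
  R (right (90° clockwise)) -> North
  L (left (90° counter-clockwise)) -> West
  U (U-turn (180°)) -> East
  U (U-turn (180°)) -> West
  L (left (90° counter-clockwise)) -> South
  U (U-turn (180°)) -> North
Final: North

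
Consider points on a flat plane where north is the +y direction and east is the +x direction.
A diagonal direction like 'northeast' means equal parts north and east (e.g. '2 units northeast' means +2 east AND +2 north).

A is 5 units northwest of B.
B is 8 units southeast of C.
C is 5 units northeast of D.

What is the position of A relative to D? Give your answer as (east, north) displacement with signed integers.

Place D at the origin (east=0, north=0).
  C is 5 units northeast of D: delta (east=+5, north=+5); C at (east=5, north=5).
  B is 8 units southeast of C: delta (east=+8, north=-8); B at (east=13, north=-3).
  A is 5 units northwest of B: delta (east=-5, north=+5); A at (east=8, north=2).
Therefore A relative to D: (east=8, north=2).

Answer: A is at (east=8, north=2) relative to D.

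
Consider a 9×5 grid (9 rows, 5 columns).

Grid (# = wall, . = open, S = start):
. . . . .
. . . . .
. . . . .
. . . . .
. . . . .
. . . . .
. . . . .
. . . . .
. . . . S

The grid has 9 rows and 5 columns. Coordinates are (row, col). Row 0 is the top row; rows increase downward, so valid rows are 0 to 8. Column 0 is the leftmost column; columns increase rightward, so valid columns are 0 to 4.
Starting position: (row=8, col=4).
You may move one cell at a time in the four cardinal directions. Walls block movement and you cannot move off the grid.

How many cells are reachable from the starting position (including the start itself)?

BFS flood-fill from (row=8, col=4):
  Distance 0: (row=8, col=4)
  Distance 1: (row=7, col=4), (row=8, col=3)
  Distance 2: (row=6, col=4), (row=7, col=3), (row=8, col=2)
  Distance 3: (row=5, col=4), (row=6, col=3), (row=7, col=2), (row=8, col=1)
  Distance 4: (row=4, col=4), (row=5, col=3), (row=6, col=2), (row=7, col=1), (row=8, col=0)
  Distance 5: (row=3, col=4), (row=4, col=3), (row=5, col=2), (row=6, col=1), (row=7, col=0)
  Distance 6: (row=2, col=4), (row=3, col=3), (row=4, col=2), (row=5, col=1), (row=6, col=0)
  Distance 7: (row=1, col=4), (row=2, col=3), (row=3, col=2), (row=4, col=1), (row=5, col=0)
  Distance 8: (row=0, col=4), (row=1, col=3), (row=2, col=2), (row=3, col=1), (row=4, col=0)
  Distance 9: (row=0, col=3), (row=1, col=2), (row=2, col=1), (row=3, col=0)
  Distance 10: (row=0, col=2), (row=1, col=1), (row=2, col=0)
  Distance 11: (row=0, col=1), (row=1, col=0)
  Distance 12: (row=0, col=0)
Total reachable: 45 (grid has 45 open cells total)

Answer: Reachable cells: 45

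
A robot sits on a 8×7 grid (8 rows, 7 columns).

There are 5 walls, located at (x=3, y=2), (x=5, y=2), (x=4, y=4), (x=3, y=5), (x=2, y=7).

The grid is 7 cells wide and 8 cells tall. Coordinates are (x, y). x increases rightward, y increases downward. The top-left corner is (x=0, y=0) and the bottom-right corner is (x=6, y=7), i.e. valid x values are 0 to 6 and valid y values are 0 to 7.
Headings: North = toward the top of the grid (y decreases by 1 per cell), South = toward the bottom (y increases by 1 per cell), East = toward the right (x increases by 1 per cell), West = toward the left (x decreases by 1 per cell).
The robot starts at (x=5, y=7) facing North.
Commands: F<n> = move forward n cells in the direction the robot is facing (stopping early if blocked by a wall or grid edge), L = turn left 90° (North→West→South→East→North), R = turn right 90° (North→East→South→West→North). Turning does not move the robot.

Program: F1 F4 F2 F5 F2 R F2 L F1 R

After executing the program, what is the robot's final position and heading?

Start: (x=5, y=7), facing North
  F1: move forward 1, now at (x=5, y=6)
  F4: move forward 3/4 (blocked), now at (x=5, y=3)
  F2: move forward 0/2 (blocked), now at (x=5, y=3)
  F5: move forward 0/5 (blocked), now at (x=5, y=3)
  F2: move forward 0/2 (blocked), now at (x=5, y=3)
  R: turn right, now facing East
  F2: move forward 1/2 (blocked), now at (x=6, y=3)
  L: turn left, now facing North
  F1: move forward 1, now at (x=6, y=2)
  R: turn right, now facing East
Final: (x=6, y=2), facing East

Answer: Final position: (x=6, y=2), facing East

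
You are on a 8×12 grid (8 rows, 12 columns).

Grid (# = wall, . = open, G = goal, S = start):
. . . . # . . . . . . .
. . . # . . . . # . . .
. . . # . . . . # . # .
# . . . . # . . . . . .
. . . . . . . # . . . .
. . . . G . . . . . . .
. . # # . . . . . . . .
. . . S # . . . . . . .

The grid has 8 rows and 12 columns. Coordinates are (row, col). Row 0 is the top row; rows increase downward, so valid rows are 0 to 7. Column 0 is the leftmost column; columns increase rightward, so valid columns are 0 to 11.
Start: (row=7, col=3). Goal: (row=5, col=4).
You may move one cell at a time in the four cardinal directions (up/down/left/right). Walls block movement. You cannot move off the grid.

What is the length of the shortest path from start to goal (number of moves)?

Answer: Shortest path length: 7

Derivation:
BFS from (row=7, col=3) until reaching (row=5, col=4):
  Distance 0: (row=7, col=3)
  Distance 1: (row=7, col=2)
  Distance 2: (row=7, col=1)
  Distance 3: (row=6, col=1), (row=7, col=0)
  Distance 4: (row=5, col=1), (row=6, col=0)
  Distance 5: (row=4, col=1), (row=5, col=0), (row=5, col=2)
  Distance 6: (row=3, col=1), (row=4, col=0), (row=4, col=2), (row=5, col=3)
  Distance 7: (row=2, col=1), (row=3, col=2), (row=4, col=3), (row=5, col=4)  <- goal reached here
One shortest path (7 moves): (row=7, col=3) -> (row=7, col=2) -> (row=7, col=1) -> (row=6, col=1) -> (row=5, col=1) -> (row=5, col=2) -> (row=5, col=3) -> (row=5, col=4)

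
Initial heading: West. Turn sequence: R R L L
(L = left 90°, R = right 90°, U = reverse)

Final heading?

Answer: Final heading: West

Derivation:
Start: West
  R (right (90° clockwise)) -> North
  R (right (90° clockwise)) -> East
  L (left (90° counter-clockwise)) -> North
  L (left (90° counter-clockwise)) -> West
Final: West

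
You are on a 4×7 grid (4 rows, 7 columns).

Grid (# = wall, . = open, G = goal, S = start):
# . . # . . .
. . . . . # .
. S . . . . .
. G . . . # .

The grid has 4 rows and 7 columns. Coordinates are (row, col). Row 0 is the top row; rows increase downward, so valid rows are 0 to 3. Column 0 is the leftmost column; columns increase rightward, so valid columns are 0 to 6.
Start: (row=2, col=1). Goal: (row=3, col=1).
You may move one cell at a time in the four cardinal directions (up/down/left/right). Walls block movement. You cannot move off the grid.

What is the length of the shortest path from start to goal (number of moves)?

Answer: Shortest path length: 1

Derivation:
BFS from (row=2, col=1) until reaching (row=3, col=1):
  Distance 0: (row=2, col=1)
  Distance 1: (row=1, col=1), (row=2, col=0), (row=2, col=2), (row=3, col=1)  <- goal reached here
One shortest path (1 moves): (row=2, col=1) -> (row=3, col=1)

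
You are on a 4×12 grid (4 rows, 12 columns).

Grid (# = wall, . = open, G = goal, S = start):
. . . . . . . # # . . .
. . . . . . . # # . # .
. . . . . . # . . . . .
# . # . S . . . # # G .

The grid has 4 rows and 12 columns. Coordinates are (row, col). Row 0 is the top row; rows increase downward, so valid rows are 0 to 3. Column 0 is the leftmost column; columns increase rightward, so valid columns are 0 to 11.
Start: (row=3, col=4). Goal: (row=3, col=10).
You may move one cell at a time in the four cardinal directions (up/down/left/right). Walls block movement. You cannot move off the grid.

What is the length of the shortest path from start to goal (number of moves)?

BFS from (row=3, col=4) until reaching (row=3, col=10):
  Distance 0: (row=3, col=4)
  Distance 1: (row=2, col=4), (row=3, col=3), (row=3, col=5)
  Distance 2: (row=1, col=4), (row=2, col=3), (row=2, col=5), (row=3, col=6)
  Distance 3: (row=0, col=4), (row=1, col=3), (row=1, col=5), (row=2, col=2), (row=3, col=7)
  Distance 4: (row=0, col=3), (row=0, col=5), (row=1, col=2), (row=1, col=6), (row=2, col=1), (row=2, col=7)
  Distance 5: (row=0, col=2), (row=0, col=6), (row=1, col=1), (row=2, col=0), (row=2, col=8), (row=3, col=1)
  Distance 6: (row=0, col=1), (row=1, col=0), (row=2, col=9)
  Distance 7: (row=0, col=0), (row=1, col=9), (row=2, col=10)
  Distance 8: (row=0, col=9), (row=2, col=11), (row=3, col=10)  <- goal reached here
One shortest path (8 moves): (row=3, col=4) -> (row=3, col=5) -> (row=3, col=6) -> (row=3, col=7) -> (row=2, col=7) -> (row=2, col=8) -> (row=2, col=9) -> (row=2, col=10) -> (row=3, col=10)

Answer: Shortest path length: 8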